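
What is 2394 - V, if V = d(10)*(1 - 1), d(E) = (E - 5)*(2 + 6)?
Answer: 2394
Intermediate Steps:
d(E) = -40 + 8*E (d(E) = (-5 + E)*8 = -40 + 8*E)
V = 0 (V = (-40 + 8*10)*(1 - 1) = (-40 + 80)*0 = 40*0 = 0)
2394 - V = 2394 - 1*0 = 2394 + 0 = 2394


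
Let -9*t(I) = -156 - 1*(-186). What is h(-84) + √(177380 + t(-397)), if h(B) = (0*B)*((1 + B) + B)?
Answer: √1596390/3 ≈ 421.16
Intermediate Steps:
t(I) = -10/3 (t(I) = -(-156 - 1*(-186))/9 = -(-156 + 186)/9 = -⅑*30 = -10/3)
h(B) = 0 (h(B) = 0*(1 + 2*B) = 0)
h(-84) + √(177380 + t(-397)) = 0 + √(177380 - 10/3) = 0 + √(532130/3) = 0 + √1596390/3 = √1596390/3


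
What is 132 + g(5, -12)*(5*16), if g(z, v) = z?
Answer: 532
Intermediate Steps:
132 + g(5, -12)*(5*16) = 132 + 5*(5*16) = 132 + 5*80 = 132 + 400 = 532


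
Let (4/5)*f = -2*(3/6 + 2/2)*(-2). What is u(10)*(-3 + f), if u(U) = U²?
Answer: 450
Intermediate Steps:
f = 15/2 (f = 5*(-2*(3/6 + 2/2)*(-2))/4 = 5*(-2*(3*(⅙) + 2*(½))*(-2))/4 = 5*(-2*(½ + 1)*(-2))/4 = 5*(-2*3/2*(-2))/4 = 5*(-3*(-2))/4 = (5/4)*6 = 15/2 ≈ 7.5000)
u(10)*(-3 + f) = 10²*(-3 + 15/2) = 100*(9/2) = 450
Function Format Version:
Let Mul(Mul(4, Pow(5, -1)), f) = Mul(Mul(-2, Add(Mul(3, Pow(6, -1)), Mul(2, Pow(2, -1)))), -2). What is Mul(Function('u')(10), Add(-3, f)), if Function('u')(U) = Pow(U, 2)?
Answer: 450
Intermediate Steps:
f = Rational(15, 2) (f = Mul(Rational(5, 4), Mul(Mul(-2, Add(Mul(3, Pow(6, -1)), Mul(2, Pow(2, -1)))), -2)) = Mul(Rational(5, 4), Mul(Mul(-2, Add(Mul(3, Rational(1, 6)), Mul(2, Rational(1, 2)))), -2)) = Mul(Rational(5, 4), Mul(Mul(-2, Add(Rational(1, 2), 1)), -2)) = Mul(Rational(5, 4), Mul(Mul(-2, Rational(3, 2)), -2)) = Mul(Rational(5, 4), Mul(-3, -2)) = Mul(Rational(5, 4), 6) = Rational(15, 2) ≈ 7.5000)
Mul(Function('u')(10), Add(-3, f)) = Mul(Pow(10, 2), Add(-3, Rational(15, 2))) = Mul(100, Rational(9, 2)) = 450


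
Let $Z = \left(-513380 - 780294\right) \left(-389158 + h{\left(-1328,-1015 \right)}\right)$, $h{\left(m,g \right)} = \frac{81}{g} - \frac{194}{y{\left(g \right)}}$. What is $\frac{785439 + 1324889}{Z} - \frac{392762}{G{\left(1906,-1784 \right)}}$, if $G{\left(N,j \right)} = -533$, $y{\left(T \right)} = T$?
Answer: $\frac{100349728146118883238}{136180192578774097} \approx 736.89$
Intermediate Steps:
$h{\left(m,g \right)} = - \frac{113}{g}$ ($h{\left(m,g \right)} = \frac{81}{g} - \frac{194}{g} = - \frac{113}{g}$)
$Z = \frac{510995094104218}{1015}$ ($Z = \left(-513380 - 780294\right) \left(-389158 - \frac{113}{-1015}\right) = - 1293674 \left(-389158 - - \frac{113}{1015}\right) = - 1293674 \left(-389158 + \frac{113}{1015}\right) = \left(-1293674\right) \left(- \frac{394995257}{1015}\right) = \frac{510995094104218}{1015} \approx 5.0344 \cdot 10^{11}$)
$\frac{785439 + 1324889}{Z} - \frac{392762}{G{\left(1906,-1784 \right)}} = \frac{785439 + 1324889}{\frac{510995094104218}{1015}} - \frac{392762}{-533} = 2110328 \cdot \frac{1015}{510995094104218} - - \frac{392762}{533} = \frac{1070991460}{255497547052109} + \frac{392762}{533} = \frac{100349728146118883238}{136180192578774097}$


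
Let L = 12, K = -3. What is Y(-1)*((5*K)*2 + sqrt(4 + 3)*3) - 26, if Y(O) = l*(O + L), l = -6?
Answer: 1954 - 198*sqrt(7) ≈ 1430.1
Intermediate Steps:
Y(O) = -72 - 6*O (Y(O) = -6*(O + 12) = -6*(12 + O) = -72 - 6*O)
Y(-1)*((5*K)*2 + sqrt(4 + 3)*3) - 26 = (-72 - 6*(-1))*((5*(-3))*2 + sqrt(4 + 3)*3) - 26 = (-72 + 6)*(-15*2 + sqrt(7)*3) - 26 = -66*(-30 + 3*sqrt(7)) - 26 = (1980 - 198*sqrt(7)) - 26 = 1954 - 198*sqrt(7)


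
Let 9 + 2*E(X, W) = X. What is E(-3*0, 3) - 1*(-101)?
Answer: 193/2 ≈ 96.500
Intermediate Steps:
E(X, W) = -9/2 + X/2
E(-3*0, 3) - 1*(-101) = (-9/2 + (-3*0)/2) - 1*(-101) = (-9/2 + (1/2)*0) + 101 = (-9/2 + 0) + 101 = -9/2 + 101 = 193/2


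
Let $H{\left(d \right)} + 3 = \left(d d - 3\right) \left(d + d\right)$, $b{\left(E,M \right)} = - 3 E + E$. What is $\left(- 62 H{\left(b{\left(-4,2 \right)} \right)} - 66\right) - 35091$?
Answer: $-95483$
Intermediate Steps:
$b{\left(E,M \right)} = - 2 E$
$H{\left(d \right)} = -3 + 2 d \left(-3 + d^{2}\right)$ ($H{\left(d \right)} = -3 + \left(d d - 3\right) \left(d + d\right) = -3 + \left(d^{2} - 3\right) 2 d = -3 + \left(-3 + d^{2}\right) 2 d = -3 + 2 d \left(-3 + d^{2}\right)$)
$\left(- 62 H{\left(b{\left(-4,2 \right)} \right)} - 66\right) - 35091 = \left(- 62 \left(-3 - 6 \left(\left(-2\right) \left(-4\right)\right) + 2 \left(\left(-2\right) \left(-4\right)\right)^{3}\right) - 66\right) - 35091 = \left(- 62 \left(-3 - 48 + 2 \cdot 8^{3}\right) - 66\right) - 35091 = \left(- 62 \left(-3 - 48 + 2 \cdot 512\right) - 66\right) - 35091 = \left(- 62 \left(-3 - 48 + 1024\right) - 66\right) - 35091 = \left(\left(-62\right) 973 - 66\right) - 35091 = \left(-60326 - 66\right) - 35091 = -60392 - 35091 = -95483$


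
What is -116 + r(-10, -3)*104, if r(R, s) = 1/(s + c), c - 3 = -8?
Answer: -129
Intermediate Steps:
c = -5 (c = 3 - 8 = -5)
r(R, s) = 1/(-5 + s) (r(R, s) = 1/(s - 5) = 1/(-5 + s))
-116 + r(-10, -3)*104 = -116 + 104/(-5 - 3) = -116 + 104/(-8) = -116 - ⅛*104 = -116 - 13 = -129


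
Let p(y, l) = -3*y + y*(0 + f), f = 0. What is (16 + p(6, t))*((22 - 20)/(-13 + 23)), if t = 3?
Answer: -⅖ ≈ -0.40000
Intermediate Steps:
p(y, l) = -3*y (p(y, l) = -3*y + y*(0 + 0) = -3*y + y*0 = -3*y + 0 = -3*y)
(16 + p(6, t))*((22 - 20)/(-13 + 23)) = (16 - 3*6)*((22 - 20)/(-13 + 23)) = (16 - 18)*(2/10) = -4/10 = -2*⅕ = -⅖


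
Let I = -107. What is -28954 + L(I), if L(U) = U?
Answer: -29061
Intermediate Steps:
-28954 + L(I) = -28954 - 107 = -29061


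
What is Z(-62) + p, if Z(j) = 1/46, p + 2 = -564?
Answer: -26035/46 ≈ -565.98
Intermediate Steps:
p = -566 (p = -2 - 564 = -566)
Z(j) = 1/46
Z(-62) + p = 1/46 - 566 = -26035/46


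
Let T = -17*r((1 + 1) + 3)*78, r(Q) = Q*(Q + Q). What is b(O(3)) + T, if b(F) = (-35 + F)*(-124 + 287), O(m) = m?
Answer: -71516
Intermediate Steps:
r(Q) = 2*Q**2 (r(Q) = Q*(2*Q) = 2*Q**2)
b(F) = -5705 + 163*F (b(F) = (-35 + F)*163 = -5705 + 163*F)
T = -66300 (T = -34*((1 + 1) + 3)**2*78 = -34*(2 + 3)**2*78 = -34*5**2*78 = -34*25*78 = -17*50*78 = -850*78 = -66300)
b(O(3)) + T = (-5705 + 163*3) - 66300 = (-5705 + 489) - 66300 = -5216 - 66300 = -71516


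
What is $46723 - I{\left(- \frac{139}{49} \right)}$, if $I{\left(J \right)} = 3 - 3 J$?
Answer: $\frac{2288863}{49} \approx 46712.0$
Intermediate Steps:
$46723 - I{\left(- \frac{139}{49} \right)} = 46723 - \left(3 - 3 \left(- \frac{139}{49}\right)\right) = 46723 - \left(3 - 3 \left(\left(-139\right) \frac{1}{49}\right)\right) = 46723 - \left(3 - - \frac{417}{49}\right) = 46723 - \left(3 + \frac{417}{49}\right) = 46723 - \frac{564}{49} = \frac{2288863}{49}$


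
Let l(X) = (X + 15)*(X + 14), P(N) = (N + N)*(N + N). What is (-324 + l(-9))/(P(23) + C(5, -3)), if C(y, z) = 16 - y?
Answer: -98/709 ≈ -0.13822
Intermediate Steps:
P(N) = 4*N² (P(N) = (2*N)*(2*N) = 4*N²)
l(X) = (14 + X)*(15 + X) (l(X) = (15 + X)*(14 + X) = (14 + X)*(15 + X))
(-324 + l(-9))/(P(23) + C(5, -3)) = (-324 + (210 + (-9)² + 29*(-9)))/(4*23² + (16 - 1*5)) = (-324 + (210 + 81 - 261))/(4*529 + (16 - 5)) = (-324 + 30)/(2116 + 11) = -294/2127 = -294*1/2127 = -98/709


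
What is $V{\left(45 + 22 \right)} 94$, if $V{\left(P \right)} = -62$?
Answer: $-5828$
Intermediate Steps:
$V{\left(45 + 22 \right)} 94 = \left(-62\right) 94 = -5828$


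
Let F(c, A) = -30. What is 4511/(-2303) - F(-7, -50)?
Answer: 64579/2303 ≈ 28.041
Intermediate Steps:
4511/(-2303) - F(-7, -50) = 4511/(-2303) - 1*(-30) = 4511*(-1/2303) + 30 = -4511/2303 + 30 = 64579/2303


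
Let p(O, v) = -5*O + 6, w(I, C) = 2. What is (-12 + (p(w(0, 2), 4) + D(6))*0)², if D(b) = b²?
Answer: 144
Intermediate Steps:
p(O, v) = 6 - 5*O
(-12 + (p(w(0, 2), 4) + D(6))*0)² = (-12 + ((6 - 5*2) + 6²)*0)² = (-12 + ((6 - 10) + 36)*0)² = (-12 + (-4 + 36)*0)² = (-12 + 32*0)² = (-12 + 0)² = (-12)² = 144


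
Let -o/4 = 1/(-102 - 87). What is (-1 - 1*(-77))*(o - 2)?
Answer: -28424/189 ≈ -150.39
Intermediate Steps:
o = 4/189 (o = -4/(-102 - 87) = -4/(-189) = -4*(-1/189) = 4/189 ≈ 0.021164)
(-1 - 1*(-77))*(o - 2) = (-1 - 1*(-77))*(4/189 - 2) = (-1 + 77)*(-374/189) = 76*(-374/189) = -28424/189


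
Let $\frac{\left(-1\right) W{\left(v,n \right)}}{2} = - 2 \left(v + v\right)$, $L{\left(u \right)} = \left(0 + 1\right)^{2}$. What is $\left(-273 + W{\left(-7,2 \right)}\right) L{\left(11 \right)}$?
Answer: $-329$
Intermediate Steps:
$L{\left(u \right)} = 1$ ($L{\left(u \right)} = 1^{2} = 1$)
$W{\left(v,n \right)} = 8 v$ ($W{\left(v,n \right)} = - 2 \left(- 2 \left(v + v\right)\right) = - 2 \left(- 2 \cdot 2 v\right) = - 2 \left(- 4 v\right) = 8 v$)
$\left(-273 + W{\left(-7,2 \right)}\right) L{\left(11 \right)} = \left(-273 + 8 \left(-7\right)\right) 1 = \left(-273 - 56\right) 1 = \left(-329\right) 1 = -329$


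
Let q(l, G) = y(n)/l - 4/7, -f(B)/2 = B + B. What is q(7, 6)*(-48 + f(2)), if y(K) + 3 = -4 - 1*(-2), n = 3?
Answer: 72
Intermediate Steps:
f(B) = -4*B (f(B) = -2*(B + B) = -4*B)
y(K) = -5 (y(K) = -3 + (-4 - 1*(-2)) = -3 + (-4 + 2) = -3 - 2 = -5)
q(l, G) = -4/7 - 5/l (q(l, G) = -5/l - 4/7 = -4/7 - 5/l)
q(7, 6)*(-48 + f(2)) = (-4/7 - 5/7)*(-48 - 4*2) = (-4/7 - 5*⅐)*(-48 - 8) = (-4/7 - 5/7)*(-56) = -9/7*(-56) = 72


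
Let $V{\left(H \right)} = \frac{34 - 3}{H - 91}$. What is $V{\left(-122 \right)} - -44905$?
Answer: $\frac{9564734}{213} \approx 44905.0$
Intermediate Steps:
$V{\left(H \right)} = \frac{31}{-91 + H}$
$V{\left(-122 \right)} - -44905 = \frac{31}{-91 - 122} - -44905 = \frac{31}{-213} + 44905 = 31 \left(- \frac{1}{213}\right) + 44905 = - \frac{31}{213} + 44905 = \frac{9564734}{213}$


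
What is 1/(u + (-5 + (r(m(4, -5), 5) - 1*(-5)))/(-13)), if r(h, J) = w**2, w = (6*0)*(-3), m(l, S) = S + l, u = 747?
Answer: 1/747 ≈ 0.0013387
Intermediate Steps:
w = 0 (w = 0*(-3) = 0)
r(h, J) = 0 (r(h, J) = 0**2 = 0)
1/(u + (-5 + (r(m(4, -5), 5) - 1*(-5)))/(-13)) = 1/(747 + (-5 + (0 - 1*(-5)))/(-13)) = 1/(747 - (-5 + (0 + 5))/13) = 1/(747 - (-5 + 5)/13) = 1/(747 - 1/13*0) = 1/(747 + 0) = 1/747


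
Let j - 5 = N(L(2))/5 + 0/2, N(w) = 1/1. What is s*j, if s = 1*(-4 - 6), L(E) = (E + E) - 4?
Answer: -52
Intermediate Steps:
L(E) = -4 + 2*E (L(E) = 2*E - 4 = -4 + 2*E)
N(w) = 1
j = 26/5 (j = 5 + (1/5 + 0/2) = 5 + (1*(⅕) + 0*(½)) = 5 + (⅕ + 0) = 5 + ⅕ = 26/5 ≈ 5.2000)
s = -10 (s = 1*(-10) = -10)
s*j = -10*26/5 = -52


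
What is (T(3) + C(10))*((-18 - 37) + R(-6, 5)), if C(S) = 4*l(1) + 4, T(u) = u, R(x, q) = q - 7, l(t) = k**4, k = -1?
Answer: -627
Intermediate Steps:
l(t) = 1 (l(t) = (-1)**4 = 1)
R(x, q) = -7 + q
C(S) = 8 (C(S) = 4*1 + 4 = 4 + 4 = 8)
(T(3) + C(10))*((-18 - 37) + R(-6, 5)) = (3 + 8)*((-18 - 37) + (-7 + 5)) = 11*(-55 - 2) = 11*(-57) = -627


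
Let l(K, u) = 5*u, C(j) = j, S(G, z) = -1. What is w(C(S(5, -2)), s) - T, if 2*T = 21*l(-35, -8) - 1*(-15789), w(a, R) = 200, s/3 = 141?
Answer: -14549/2 ≈ -7274.5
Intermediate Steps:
s = 423 (s = 3*141 = 423)
T = 14949/2 (T = (21*(5*(-8)) - 1*(-15789))/2 = (21*(-40) + 15789)/2 = (-840 + 15789)/2 = (½)*14949 = 14949/2 ≈ 7474.5)
w(C(S(5, -2)), s) - T = 200 - 1*14949/2 = 200 - 14949/2 = -14549/2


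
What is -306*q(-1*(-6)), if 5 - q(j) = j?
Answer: 306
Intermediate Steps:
q(j) = 5 - j
-306*q(-1*(-6)) = -306*(5 - (-1)*(-6)) = -306*(5 - 1*6) = -306*(5 - 6) = -306*(-1) = 306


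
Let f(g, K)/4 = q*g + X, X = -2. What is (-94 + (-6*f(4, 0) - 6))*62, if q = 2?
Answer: -15128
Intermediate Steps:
f(g, K) = -8 + 8*g (f(g, K) = 4*(2*g - 2) = 4*(-2 + 2*g) = -8 + 8*g)
(-94 + (-6*f(4, 0) - 6))*62 = (-94 + (-6*(-8 + 8*4) - 6))*62 = (-94 + (-6*(-8 + 32) - 6))*62 = (-94 + (-6*24 - 6))*62 = (-94 + (-144 - 6))*62 = (-94 - 150)*62 = -244*62 = -15128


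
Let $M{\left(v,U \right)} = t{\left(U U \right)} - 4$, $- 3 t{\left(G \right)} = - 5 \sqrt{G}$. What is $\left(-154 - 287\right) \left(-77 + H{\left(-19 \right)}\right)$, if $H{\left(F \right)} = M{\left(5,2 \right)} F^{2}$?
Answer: $140091$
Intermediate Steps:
$t{\left(G \right)} = \frac{5 \sqrt{G}}{3}$ ($t{\left(G \right)} = - \frac{\left(-5\right) \sqrt{G}}{3} = \frac{5 \sqrt{G}}{3}$)
$M{\left(v,U \right)} = -4 + \frac{5 \sqrt{U^{2}}}{3}$ ($M{\left(v,U \right)} = \frac{5 \sqrt{U U}}{3} - 4 = \frac{5 \sqrt{U^{2}}}{3} - 4 = -4 + \frac{5 \sqrt{U^{2}}}{3}$)
$H{\left(F \right)} = - \frac{2 F^{2}}{3}$ ($H{\left(F \right)} = \left(-4 + \frac{5 \sqrt{2^{2}}}{3}\right) F^{2} = \left(-4 + \frac{5 \sqrt{4}}{3}\right) F^{2} = \left(-4 + \frac{5}{3} \cdot 2\right) F^{2} = \left(-4 + \frac{10}{3}\right) F^{2} = - \frac{2 F^{2}}{3}$)
$\left(-154 - 287\right) \left(-77 + H{\left(-19 \right)}\right) = \left(-154 - 287\right) \left(-77 - \frac{2 \left(-19\right)^{2}}{3}\right) = - 441 \left(-77 - \frac{722}{3}\right) = \left(-441\right) \left(- \frac{953}{3}\right) = 140091$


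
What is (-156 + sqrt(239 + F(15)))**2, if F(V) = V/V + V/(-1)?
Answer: 19881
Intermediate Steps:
F(V) = 1 - V (F(V) = 1 + V*(-1) = 1 - V)
(-156 + sqrt(239 + F(15)))**2 = (-156 + sqrt(239 + (1 - 1*15)))**2 = (-156 + sqrt(239 + (1 - 15)))**2 = (-156 + sqrt(239 - 14))**2 = (-156 + sqrt(225))**2 = (-156 + 15)**2 = (-141)**2 = 19881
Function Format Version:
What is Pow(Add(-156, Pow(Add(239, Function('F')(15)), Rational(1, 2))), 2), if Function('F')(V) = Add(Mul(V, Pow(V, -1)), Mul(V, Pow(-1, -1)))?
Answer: 19881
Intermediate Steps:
Function('F')(V) = Add(1, Mul(-1, V)) (Function('F')(V) = Add(1, Mul(V, -1)) = Add(1, Mul(-1, V)))
Pow(Add(-156, Pow(Add(239, Function('F')(15)), Rational(1, 2))), 2) = Pow(Add(-156, Pow(Add(239, Add(1, Mul(-1, 15))), Rational(1, 2))), 2) = Pow(Add(-156, Pow(Add(239, Add(1, -15)), Rational(1, 2))), 2) = Pow(Add(-156, Pow(Add(239, -14), Rational(1, 2))), 2) = Pow(Add(-156, Pow(225, Rational(1, 2))), 2) = Pow(Add(-156, 15), 2) = Pow(-141, 2) = 19881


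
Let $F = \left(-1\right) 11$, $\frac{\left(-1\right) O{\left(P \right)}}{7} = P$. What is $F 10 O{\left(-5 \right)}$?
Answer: $-3850$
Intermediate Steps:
$O{\left(P \right)} = - 7 P$
$F = -11$
$F 10 O{\left(-5 \right)} = \left(-11\right) 10 \left(\left(-7\right) \left(-5\right)\right) = \left(-110\right) 35 = -3850$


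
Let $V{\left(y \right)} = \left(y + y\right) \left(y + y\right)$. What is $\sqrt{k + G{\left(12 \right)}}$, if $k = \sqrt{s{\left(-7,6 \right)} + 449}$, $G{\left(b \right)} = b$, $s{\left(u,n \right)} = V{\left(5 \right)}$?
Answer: $\sqrt{12 + 3 \sqrt{61}} \approx 5.9524$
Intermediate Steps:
$V{\left(y \right)} = 4 y^{2}$ ($V{\left(y \right)} = 2 y 2 y = 4 y^{2}$)
$s{\left(u,n \right)} = 100$ ($s{\left(u,n \right)} = 4 \cdot 5^{2} = 4 \cdot 25 = 100$)
$k = 3 \sqrt{61}$ ($k = \sqrt{100 + 449} = \sqrt{549} = 3 \sqrt{61} \approx 23.431$)
$\sqrt{k + G{\left(12 \right)}} = \sqrt{3 \sqrt{61} + 12} = \sqrt{12 + 3 \sqrt{61}}$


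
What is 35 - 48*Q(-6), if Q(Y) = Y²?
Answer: -1693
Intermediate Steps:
35 - 48*Q(-6) = 35 - 48*(-6)² = 35 - 48*36 = 35 - 1728 = -1693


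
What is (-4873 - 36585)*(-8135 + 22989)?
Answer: -615817132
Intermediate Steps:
(-4873 - 36585)*(-8135 + 22989) = -41458*14854 = -615817132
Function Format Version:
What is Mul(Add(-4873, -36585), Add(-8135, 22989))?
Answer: -615817132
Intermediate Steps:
Mul(Add(-4873, -36585), Add(-8135, 22989)) = Mul(-41458, 14854) = -615817132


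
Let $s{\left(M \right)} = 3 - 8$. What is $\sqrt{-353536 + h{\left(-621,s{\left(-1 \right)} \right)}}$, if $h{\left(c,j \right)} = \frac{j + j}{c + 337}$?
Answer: $\frac{i \sqrt{7128699194}}{142} \approx 594.59 i$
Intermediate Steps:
$s{\left(M \right)} = -5$
$h{\left(c,j \right)} = \frac{2 j}{337 + c}$
$\sqrt{-353536 + h{\left(-621,s{\left(-1 \right)} \right)}} = \sqrt{-353536 + 2 \left(-5\right) \frac{1}{337 - 621}} = \sqrt{-353536 + 2 \left(-5\right) \frac{1}{-284}} = \sqrt{-353536 + 2 \left(-5\right) \left(- \frac{1}{284}\right)} = \sqrt{-353536 + \frac{5}{142}} = \sqrt{- \frac{50202107}{142}} = \frac{i \sqrt{7128699194}}{142}$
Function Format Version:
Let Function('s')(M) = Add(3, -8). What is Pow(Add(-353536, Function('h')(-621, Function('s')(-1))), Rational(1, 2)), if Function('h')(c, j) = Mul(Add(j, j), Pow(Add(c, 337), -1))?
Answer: Mul(Rational(1, 142), I, Pow(7128699194, Rational(1, 2))) ≈ Mul(594.59, I)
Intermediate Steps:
Function('s')(M) = -5
Function('h')(c, j) = Mul(2, j, Pow(Add(337, c), -1)) (Function('h')(c, j) = Mul(Mul(2, j), Pow(Add(337, c), -1)) = Mul(2, j, Pow(Add(337, c), -1)))
Pow(Add(-353536, Function('h')(-621, Function('s')(-1))), Rational(1, 2)) = Pow(Add(-353536, Mul(2, -5, Pow(Add(337, -621), -1))), Rational(1, 2)) = Pow(Add(-353536, Mul(2, -5, Pow(-284, -1))), Rational(1, 2)) = Pow(Add(-353536, Mul(2, -5, Rational(-1, 284))), Rational(1, 2)) = Pow(Add(-353536, Rational(5, 142)), Rational(1, 2)) = Pow(Rational(-50202107, 142), Rational(1, 2)) = Mul(Rational(1, 142), I, Pow(7128699194, Rational(1, 2)))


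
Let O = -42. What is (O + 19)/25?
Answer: -23/25 ≈ -0.92000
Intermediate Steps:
(O + 19)/25 = (-42 + 19)/25 = (1/25)*(-23) = -23/25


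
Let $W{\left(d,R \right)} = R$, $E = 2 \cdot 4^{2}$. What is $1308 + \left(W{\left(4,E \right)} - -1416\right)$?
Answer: $2756$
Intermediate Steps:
$E = 32$ ($E = 2 \cdot 16 = 32$)
$1308 + \left(W{\left(4,E \right)} - -1416\right) = 1308 + \left(32 - -1416\right) = 1308 + \left(32 + 1416\right) = 1308 + 1448 = 2756$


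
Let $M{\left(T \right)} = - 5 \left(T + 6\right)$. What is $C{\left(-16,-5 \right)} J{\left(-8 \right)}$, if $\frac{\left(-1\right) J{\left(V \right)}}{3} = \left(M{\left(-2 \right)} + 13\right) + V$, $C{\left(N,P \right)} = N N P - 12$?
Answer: $-58140$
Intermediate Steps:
$C{\left(N,P \right)} = -12 + P N^{2}$ ($C{\left(N,P \right)} = N^{2} P - 12 = P N^{2} - 12 = -12 + P N^{2}$)
$M{\left(T \right)} = -30 - 5 T$ ($M{\left(T \right)} = - 5 \left(6 + T\right) = -30 - 5 T$)
$J{\left(V \right)} = 21 - 3 V$ ($J{\left(V \right)} = - 3 \left(\left(\left(-30 - -10\right) + 13\right) + V\right) = - 3 \left(\left(\left(-30 + 10\right) + 13\right) + V\right) = - 3 \left(\left(-20 + 13\right) + V\right) = - 3 \left(-7 + V\right) = 21 - 3 V$)
$C{\left(-16,-5 \right)} J{\left(-8 \right)} = \left(-12 - 5 \left(-16\right)^{2}\right) \left(21 - -24\right) = \left(-12 - 1280\right) \left(21 + 24\right) = \left(-12 - 1280\right) 45 = \left(-1292\right) 45 = -58140$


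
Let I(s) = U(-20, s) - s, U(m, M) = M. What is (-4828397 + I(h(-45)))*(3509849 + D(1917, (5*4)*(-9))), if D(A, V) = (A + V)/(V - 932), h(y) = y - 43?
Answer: -18844993765917347/1112 ≈ -1.6947e+13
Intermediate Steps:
h(y) = -43 + y
I(s) = 0 (I(s) = s - s = 0)
D(A, V) = (A + V)/(-932 + V)
(-4828397 + I(h(-45)))*(3509849 + D(1917, (5*4)*(-9))) = (-4828397 + 0)*(3509849 + (1917 + (5*4)*(-9))/(-932 + (5*4)*(-9))) = -4828397*(3509849 + (1917 + 20*(-9))/(-932 + 20*(-9))) = -4828397*(3509849 + (1917 - 180)/(-932 - 180)) = -4828397*(3509849 + 1737/(-1112)) = -4828397*(3509849 - 1/1112*1737) = -4828397*(3509849 - 1737/1112) = -4828397*3902950351/1112 = -18844993765917347/1112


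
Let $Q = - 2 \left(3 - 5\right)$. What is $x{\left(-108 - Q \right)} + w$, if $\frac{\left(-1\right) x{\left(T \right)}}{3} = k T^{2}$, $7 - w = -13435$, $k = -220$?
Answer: $8292482$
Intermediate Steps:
$Q = 4$ ($Q = \left(-2\right) \left(-2\right) = 4$)
$w = 13442$ ($w = 7 - -13435 = 7 + 13435 = 13442$)
$x{\left(T \right)} = 660 T^{2}$ ($x{\left(T \right)} = - 3 \left(- 220 T^{2}\right) = 660 T^{2}$)
$x{\left(-108 - Q \right)} + w = 660 \left(-108 - 4\right)^{2} + 13442 = 660 \left(-112\right)^{2} + 13442 = 660 \cdot 12544 + 13442 = 8279040 + 13442 = 8292482$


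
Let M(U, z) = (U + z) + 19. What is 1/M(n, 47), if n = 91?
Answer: 1/157 ≈ 0.0063694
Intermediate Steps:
M(U, z) = 19 + U + z
1/M(n, 47) = 1/(19 + 91 + 47) = 1/157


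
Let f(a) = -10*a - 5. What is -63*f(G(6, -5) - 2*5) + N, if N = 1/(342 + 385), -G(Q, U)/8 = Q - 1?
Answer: -22671494/727 ≈ -31185.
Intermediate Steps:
G(Q, U) = 8 - 8*Q (G(Q, U) = -8*(Q - 1) = -8*(-1 + Q) = 8 - 8*Q)
N = 1/727 ≈ 0.0013755
f(a) = -5 - 10*a
-63*f(G(6, -5) - 2*5) + N = -63*(-5 - 10*((8 - 8*6) - 2*5)) + 1/727 = -63*(-5 - 10*((8 - 48) - 10)) + 1/727 = -63*(-5 - 10*(-40 - 10)) + 1/727 = -63*(-5 - 10*(-50)) + 1/727 = -63*(-5 + 500) + 1/727 = -63*495 + 1/727 = -31185 + 1/727 = -22671494/727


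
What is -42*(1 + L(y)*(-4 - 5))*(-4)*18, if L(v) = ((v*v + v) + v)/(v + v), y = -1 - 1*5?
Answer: 57456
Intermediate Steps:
y = -6 (y = -1 - 5 = -6)
L(v) = (v**2 + 2*v)/(2*v) (L(v) = ((v**2 + v) + v)/((2*v)) = ((v + v**2) + v)*(1/(2*v)) = (v**2 + 2*v)*(1/(2*v)) = (v**2 + 2*v)/(2*v))
-42*(1 + L(y)*(-4 - 5))*(-4)*18 = -42*(1 + (1 + (1/2)*(-6))*(-4 - 5))*(-4)*18 = -42*(1 + (1 - 3)*(-9))*(-4)*18 = -42*(1 - 2*(-9))*(-4)*18 = -42*(1 + 18)*(-4)*18 = -798*(-4)*18 = -42*(-76)*18 = 3192*18 = 57456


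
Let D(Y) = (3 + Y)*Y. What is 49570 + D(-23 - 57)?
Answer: 55730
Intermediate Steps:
D(Y) = Y*(3 + Y)
49570 + D(-23 - 57) = 49570 + (-23 - 57)*(3 + (-23 - 57)) = 49570 - 80*(3 - 80) = 49570 - 80*(-77) = 49570 + 6160 = 55730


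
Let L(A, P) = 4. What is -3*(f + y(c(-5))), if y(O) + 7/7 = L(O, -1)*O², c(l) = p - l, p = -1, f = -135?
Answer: 216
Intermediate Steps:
c(l) = -1 - l
y(O) = -1 + 4*O²
-3*(f + y(c(-5))) = -3*(-135 + (-1 + 4*(-1 - 1*(-5))²)) = -3*(-135 + (-1 + 4*(-1 + 5)²)) = -3*(-135 + (-1 + 4*4²)) = -3*(-135 + (-1 + 4*16)) = -3*(-135 + (-1 + 64)) = -3*(-135 + 63) = -3*(-72) = 216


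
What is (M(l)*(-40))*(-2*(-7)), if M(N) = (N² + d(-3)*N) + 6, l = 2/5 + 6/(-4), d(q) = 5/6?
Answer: -52864/15 ≈ -3524.3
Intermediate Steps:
d(q) = ⅚ (d(q) = 5*(⅙) = ⅚)
l = -11/10 (l = 2*(⅕) + 6*(-¼) = ⅖ - 3/2 = -11/10 ≈ -1.1000)
M(N) = 6 + N² + 5*N/6 (M(N) = (N² + 5*N/6) + 6 = 6 + N² + 5*N/6)
(M(l)*(-40))*(-2*(-7)) = ((6 + (-11/10)² + (⅚)*(-11/10))*(-40))*(-2*(-7)) = ((6 + 121/100 - 11/12)*(-40))*14 = ((472/75)*(-40))*14 = -3776/15*14 = -52864/15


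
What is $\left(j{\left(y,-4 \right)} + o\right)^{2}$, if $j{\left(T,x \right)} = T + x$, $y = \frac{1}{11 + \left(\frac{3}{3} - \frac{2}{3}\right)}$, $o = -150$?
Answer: $\frac{27384289}{1156} \approx 23689.0$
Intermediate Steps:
$y = \frac{3}{34}$ ($y = \frac{1}{11 + \left(3 \cdot \frac{1}{3} - \frac{2}{3}\right)} = \frac{1}{11 + \left(1 - \frac{2}{3}\right)} = \frac{1}{11 + \frac{1}{3}} = \frac{1}{\frac{34}{3}} = \frac{3}{34} \approx 0.088235$)
$\left(j{\left(y,-4 \right)} + o\right)^{2} = \left(\left(\frac{3}{34} - 4\right) - 150\right)^{2} = \left(- \frac{133}{34} - 150\right)^{2} = \left(- \frac{5233}{34}\right)^{2} = \frac{27384289}{1156}$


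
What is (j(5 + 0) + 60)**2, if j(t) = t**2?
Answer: 7225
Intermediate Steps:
(j(5 + 0) + 60)**2 = ((5 + 0)**2 + 60)**2 = (5**2 + 60)**2 = (25 + 60)**2 = 85**2 = 7225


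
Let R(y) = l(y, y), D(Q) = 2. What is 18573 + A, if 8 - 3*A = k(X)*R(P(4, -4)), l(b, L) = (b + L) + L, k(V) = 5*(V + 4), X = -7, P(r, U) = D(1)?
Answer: 55817/3 ≈ 18606.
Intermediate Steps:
P(r, U) = 2
k(V) = 20 + 5*V (k(V) = 5*(4 + V) = 20 + 5*V)
l(b, L) = b + 2*L (l(b, L) = (L + b) + L = b + 2*L)
R(y) = 3*y (R(y) = y + 2*y = 3*y)
A = 98/3 (A = 8/3 - (20 + 5*(-7))*3*2/3 = 8/3 - (20 - 35)*6/3 = 8/3 - (-5)*6 = 8/3 - ⅓*(-90) = 8/3 + 30 = 98/3 ≈ 32.667)
18573 + A = 18573 + 98/3 = 55817/3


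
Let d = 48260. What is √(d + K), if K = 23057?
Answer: √71317 ≈ 267.05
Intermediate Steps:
√(d + K) = √(48260 + 23057) = √71317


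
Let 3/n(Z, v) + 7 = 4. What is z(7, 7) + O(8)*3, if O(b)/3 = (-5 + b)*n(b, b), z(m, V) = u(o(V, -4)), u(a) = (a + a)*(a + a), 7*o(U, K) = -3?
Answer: -1287/49 ≈ -26.265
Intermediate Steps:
o(U, K) = -3/7 (o(U, K) = (1/7)*(-3) = -3/7)
u(a) = 4*a**2 (u(a) = (2*a)*(2*a) = 4*a**2)
n(Z, v) = -1 (n(Z, v) = 3/(-7 + 4) = 3/(-3) = 3*(-1/3) = -1)
z(m, V) = 36/49 (z(m, V) = 4*(-3/7)**2 = 4*(9/49) = 36/49)
O(b) = 15 - 3*b (O(b) = 3*((-5 + b)*(-1)) = 3*(5 - b) = 15 - 3*b)
z(7, 7) + O(8)*3 = 36/49 + (15 - 3*8)*3 = 36/49 + (15 - 24)*3 = 36/49 - 9*3 = 36/49 - 27 = -1287/49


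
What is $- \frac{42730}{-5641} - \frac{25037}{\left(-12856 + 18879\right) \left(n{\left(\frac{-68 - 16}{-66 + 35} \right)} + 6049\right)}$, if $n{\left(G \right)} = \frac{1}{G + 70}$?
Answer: $\frac{3508688700112712}{463241486491411} \approx 7.5742$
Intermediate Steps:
$n{\left(G \right)} = \frac{1}{70 + G}$
$- \frac{42730}{-5641} - \frac{25037}{\left(-12856 + 18879\right) \left(n{\left(\frac{-68 - 16}{-66 + 35} \right)} + 6049\right)} = - \frac{42730}{-5641} - \frac{25037}{\left(-12856 + 18879\right) \left(\frac{1}{70 + \frac{-68 - 16}{-66 + 35}} + 6049\right)} = \left(-42730\right) \left(- \frac{1}{5641}\right) - \frac{25037}{6023 \left(\frac{1}{70 - \frac{84}{-31}} + 6049\right)} = \frac{42730}{5641} - \frac{25037}{6023 \left(\frac{1}{70 - - \frac{84}{31}} + 6049\right)} = \frac{42730}{5641} - \frac{25037}{6023 \left(\frac{1}{70 + \frac{84}{31}} + 6049\right)} = \frac{42730}{5641} - \frac{25037}{6023 \left(\frac{1}{\frac{2254}{31}} + 6049\right)} = \frac{42730}{5641} - \frac{25037}{6023 \left(\frac{31}{2254} + 6049\right)} = \frac{42730}{5641} - \frac{25037}{6023 \cdot \frac{13634477}{2254}} = \frac{42730}{5641} - \frac{25037}{\frac{82120454971}{2254}} = \frac{42730}{5641} - \frac{56433398}{82120454971} = \frac{3508688700112712}{463241486491411}$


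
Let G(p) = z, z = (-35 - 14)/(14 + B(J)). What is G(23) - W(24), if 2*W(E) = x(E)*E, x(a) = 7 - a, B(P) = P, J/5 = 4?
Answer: 6887/34 ≈ 202.56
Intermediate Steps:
J = 20 (J = 5*4 = 20)
z = -49/34 (z = (-35 - 14)/(14 + 20) = -49/34 ≈ -1.4412)
G(p) = -49/34
W(E) = E*(7 - E)/2 (W(E) = ((7 - E)*E)/2 = (E*(7 - E))/2 = E*(7 - E)/2)
G(23) - W(24) = -49/34 - 24*(7 - 1*24)/2 = -49/34 - 24*(7 - 24)/2 = -49/34 - 24*(-17)/2 = -49/34 - 1*(-204) = -49/34 + 204 = 6887/34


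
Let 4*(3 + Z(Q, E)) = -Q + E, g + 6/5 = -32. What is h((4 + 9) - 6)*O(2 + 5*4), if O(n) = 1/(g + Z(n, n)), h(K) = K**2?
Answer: -245/181 ≈ -1.3536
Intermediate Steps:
g = -166/5 (g = -6/5 - 32 = -166/5 ≈ -33.200)
Z(Q, E) = -3 - Q/4 + E/4 (Z(Q, E) = -3 + (-Q + E)/4 = -3 + (E - Q)/4 = -3 + (-Q/4 + E/4) = -3 - Q/4 + E/4)
O(n) = -5/181 (O(n) = 1/(-166/5 + (-3 - n/4 + n/4)) = 1/(-166/5 - 3) = 1/(-181/5) = -5/181)
h((4 + 9) - 6)*O(2 + 5*4) = ((4 + 9) - 6)**2*(-5/181) = (13 - 6)**2*(-5/181) = 7**2*(-5/181) = 49*(-5/181) = -245/181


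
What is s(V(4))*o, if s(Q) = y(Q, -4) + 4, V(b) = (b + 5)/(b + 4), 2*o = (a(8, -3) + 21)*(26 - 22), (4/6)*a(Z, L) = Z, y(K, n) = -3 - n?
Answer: 330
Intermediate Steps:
a(Z, L) = 3*Z/2
o = 66 (o = (((3/2)*8 + 21)*(26 - 22))/2 = ((12 + 21)*4)/2 = (33*4)/2 = (1/2)*132 = 66)
V(b) = (5 + b)/(4 + b)
s(Q) = 5 (s(Q) = (-3 - 1*(-4)) + 4 = (-3 + 4) + 4 = 1 + 4 = 5)
s(V(4))*o = 5*66 = 330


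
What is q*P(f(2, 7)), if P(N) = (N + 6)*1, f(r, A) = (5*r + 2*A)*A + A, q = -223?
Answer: -40363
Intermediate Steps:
f(r, A) = A + A*(2*A + 5*r) (f(r, A) = (2*A + 5*r)*A + A = A*(2*A + 5*r) + A = A + A*(2*A + 5*r))
P(N) = 6 + N (P(N) = (6 + N)*1 = 6 + N)
q*P(f(2, 7)) = -223*(6 + 7*(1 + 2*7 + 5*2)) = -223*(6 + 7*(1 + 14 + 10)) = -223*(6 + 7*25) = -223*(6 + 175) = -223*181 = -40363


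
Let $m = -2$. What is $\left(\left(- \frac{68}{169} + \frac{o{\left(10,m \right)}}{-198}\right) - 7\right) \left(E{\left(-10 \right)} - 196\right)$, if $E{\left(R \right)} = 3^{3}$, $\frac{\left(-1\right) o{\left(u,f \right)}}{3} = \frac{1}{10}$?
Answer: $\frac{825491}{660} \approx 1250.7$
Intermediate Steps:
$o{\left(u,f \right)} = - \frac{3}{10}$
$E{\left(R \right)} = 27$
$\left(\left(- \frac{68}{169} + \frac{o{\left(10,m \right)}}{-198}\right) - 7\right) \left(E{\left(-10 \right)} - 196\right) = \left(\left(- \frac{68}{169} - \frac{3}{10 \left(-198\right)}\right) - 7\right) \left(27 - 196\right) = \left(\left(\left(-68\right) \frac{1}{169} - - \frac{1}{660}\right) - 7\right) \left(-169\right) = \left(\left(- \frac{68}{169} + \frac{1}{660}\right) - 7\right) \left(-169\right) = \left(- \frac{44711}{111540} - 7\right) \left(-169\right) = \left(- \frac{825491}{111540}\right) \left(-169\right) = \frac{825491}{660}$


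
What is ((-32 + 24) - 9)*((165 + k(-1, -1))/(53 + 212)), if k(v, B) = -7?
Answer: -2686/265 ≈ -10.136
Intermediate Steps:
((-32 + 24) - 9)*((165 + k(-1, -1))/(53 + 212)) = ((-32 + 24) - 9)*((165 - 7)/(53 + 212)) = (-8 - 9)*(158/265) = -2686/265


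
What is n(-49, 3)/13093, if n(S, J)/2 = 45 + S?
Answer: -8/13093 ≈ -0.00061101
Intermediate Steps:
n(S, J) = 90 + 2*S (n(S, J) = 2*(45 + S) = 90 + 2*S)
n(-49, 3)/13093 = (90 + 2*(-49))/13093 = (90 - 98)*(1/13093) = -8*1/13093 = -8/13093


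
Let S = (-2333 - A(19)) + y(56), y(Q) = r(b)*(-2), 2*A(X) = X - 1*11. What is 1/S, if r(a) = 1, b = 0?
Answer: -1/2339 ≈ -0.00042753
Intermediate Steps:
A(X) = -11/2 + X/2 (A(X) = (X - 1*11)/2 = (X - 11)/2 = (-11 + X)/2 = -11/2 + X/2)
y(Q) = -2 (y(Q) = 1*(-2) = -2)
S = -2339 (S = (-2333 - (-11/2 + (½)*19)) - 2 = (-2333 - (-11/2 + 19/2)) - 2 = (-2333 - 1*4) - 2 = (-2333 - 4) - 2 = -2337 - 2 = -2339)
1/S = 1/(-2339) = -1/2339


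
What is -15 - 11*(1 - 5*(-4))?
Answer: -246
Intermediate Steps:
-15 - 11*(1 - 5*(-4)) = -15 - 11*(1 + 20) = -15 - 11*21 = -15 - 231 = -246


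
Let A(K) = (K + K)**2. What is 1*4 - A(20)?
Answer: -1596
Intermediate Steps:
A(K) = 4*K**2 (A(K) = (2*K)**2 = 4*K**2)
1*4 - A(20) = 1*4 - 4*20**2 = 4 - 4*400 = 4 - 1*1600 = 4 - 1600 = -1596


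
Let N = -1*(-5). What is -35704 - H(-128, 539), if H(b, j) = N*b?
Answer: -35064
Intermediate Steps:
N = 5
H(b, j) = 5*b
-35704 - H(-128, 539) = -35704 - 5*(-128) = -35704 - 1*(-640) = -35704 + 640 = -35064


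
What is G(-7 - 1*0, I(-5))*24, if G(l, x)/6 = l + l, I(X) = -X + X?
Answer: -2016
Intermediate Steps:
I(X) = 0
G(l, x) = 12*l (G(l, x) = 6*(l + l) = 6*(2*l) = 12*l)
G(-7 - 1*0, I(-5))*24 = (12*(-7 - 1*0))*24 = (12*(-7 + 0))*24 = (12*(-7))*24 = -84*24 = -2016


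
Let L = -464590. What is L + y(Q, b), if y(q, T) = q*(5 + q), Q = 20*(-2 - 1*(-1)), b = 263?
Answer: -464290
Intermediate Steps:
Q = -20 (Q = 20*(-2 + 1) = 20*(-1) = -20)
L + y(Q, b) = -464590 - 20*(5 - 20) = -464590 - 20*(-15) = -464590 + 300 = -464290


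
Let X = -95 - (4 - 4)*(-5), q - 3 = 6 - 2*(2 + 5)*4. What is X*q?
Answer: 4465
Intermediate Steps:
q = -47 (q = 3 + (6 - 2*(2 + 5)*4) = 3 + (6 - 2*7*4) = 3 + (6 - 14*4) = 3 + (6 - 56) = 3 - 50 = -47)
X = -95 (X = -95 - 0*(-5) = -95 - 1*0 = -95 + 0 = -95)
X*q = -95*(-47) = 4465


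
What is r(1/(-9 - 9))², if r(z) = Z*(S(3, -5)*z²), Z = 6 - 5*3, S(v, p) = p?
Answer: 25/1296 ≈ 0.019290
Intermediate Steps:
Z = -9 (Z = 6 - 15 = -9)
r(z) = 45*z² (r(z) = -(-45)*z² = 45*z²)
r(1/(-9 - 9))² = (45*(1/(-9 - 9))²)² = (45*(1/(-18))²)² = (45*(-1/18)²)² = (45*(1/324))² = (5/36)² = 25/1296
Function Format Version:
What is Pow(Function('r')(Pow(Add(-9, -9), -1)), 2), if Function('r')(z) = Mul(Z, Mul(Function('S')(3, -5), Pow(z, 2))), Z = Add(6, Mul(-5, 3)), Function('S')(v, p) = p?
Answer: Rational(25, 1296) ≈ 0.019290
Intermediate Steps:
Z = -9 (Z = Add(6, -15) = -9)
Function('r')(z) = Mul(45, Pow(z, 2)) (Function('r')(z) = Mul(-9, Mul(-5, Pow(z, 2))) = Mul(45, Pow(z, 2)))
Pow(Function('r')(Pow(Add(-9, -9), -1)), 2) = Pow(Mul(45, Pow(Pow(Add(-9, -9), -1), 2)), 2) = Pow(Mul(45, Pow(Pow(-18, -1), 2)), 2) = Pow(Mul(45, Pow(Rational(-1, 18), 2)), 2) = Pow(Mul(45, Rational(1, 324)), 2) = Pow(Rational(5, 36), 2) = Rational(25, 1296)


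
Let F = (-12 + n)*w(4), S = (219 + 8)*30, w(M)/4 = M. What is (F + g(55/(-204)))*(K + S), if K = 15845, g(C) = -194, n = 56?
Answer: 11554050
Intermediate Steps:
w(M) = 4*M
S = 6810 (S = 227*30 = 6810)
F = 704 (F = (-12 + 56)*(4*4) = 44*16 = 704)
(F + g(55/(-204)))*(K + S) = (704 - 194)*(15845 + 6810) = 510*22655 = 11554050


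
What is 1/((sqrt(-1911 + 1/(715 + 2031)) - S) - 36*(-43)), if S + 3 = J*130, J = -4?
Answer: 5686966/11782954191 - I*sqrt(14409923330)/11782954191 ≈ 0.00048264 - 1.0188e-5*I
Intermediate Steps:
S = -523 (S = -3 - 4*130 = -3 - 520 = -523)
1/((sqrt(-1911 + 1/(715 + 2031)) - S) - 36*(-43)) = 1/((sqrt(-1911 + 1/(715 + 2031)) - 1*(-523)) - 36*(-43)) = 1/((sqrt(-1911 + 1/2746) + 523) + 1548) = 1/((sqrt(-5247605/2746) + 523) + 1548) = 1/((I*sqrt(14409923330)/2746 + 523) + 1548) = 1/((523 + I*sqrt(14409923330)/2746) + 1548) = 1/(2071 + I*sqrt(14409923330)/2746)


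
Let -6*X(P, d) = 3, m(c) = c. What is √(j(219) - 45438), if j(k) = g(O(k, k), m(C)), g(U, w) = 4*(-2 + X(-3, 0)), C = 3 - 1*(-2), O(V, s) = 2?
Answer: 2*I*√11362 ≈ 213.19*I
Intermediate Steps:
C = 5 (C = 3 + 2 = 5)
X(P, d) = -½ (X(P, d) = -⅙*3 = -½)
g(U, w) = -10 (g(U, w) = 4*(-2 - ½) = 4*(-5/2) = -10)
j(k) = -10
√(j(219) - 45438) = √(-10 - 45438) = √(-45448) = 2*I*√11362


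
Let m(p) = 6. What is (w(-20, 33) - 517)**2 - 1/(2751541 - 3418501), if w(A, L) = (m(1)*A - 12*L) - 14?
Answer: 731127554641/666960 ≈ 1.0962e+6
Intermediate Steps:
w(A, L) = -14 - 12*L + 6*A (w(A, L) = (6*A - 12*L) - 14 = (-12*L + 6*A) - 14 = -14 - 12*L + 6*A)
(w(-20, 33) - 517)**2 - 1/(2751541 - 3418501) = ((-14 - 12*33 + 6*(-20)) - 517)**2 - 1/(2751541 - 3418501) = ((-14 - 396 - 120) - 517)**2 - 1/(-666960) = (-530 - 517)**2 - 1*(-1/666960) = (-1047)**2 + 1/666960 = 1096209 + 1/666960 = 731127554641/666960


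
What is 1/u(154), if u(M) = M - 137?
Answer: 1/17 ≈ 0.058824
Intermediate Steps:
u(M) = -137 + M
1/u(154) = 1/(-137 + 154) = 1/17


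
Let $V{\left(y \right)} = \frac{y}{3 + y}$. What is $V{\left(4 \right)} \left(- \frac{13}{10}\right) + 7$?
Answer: $\frac{219}{35} \approx 6.2571$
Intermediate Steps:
$V{\left(4 \right)} \left(- \frac{13}{10}\right) + 7 = \frac{4}{3 + 4} \left(- \frac{13}{10}\right) + 7 = \frac{4}{7} \left(\left(-13\right) \frac{1}{10}\right) + 7 = 4 \cdot \frac{1}{7} \left(- \frac{13}{10}\right) + 7 = \frac{4}{7} \left(- \frac{13}{10}\right) + 7 = - \frac{26}{35} + 7 = \frac{219}{35}$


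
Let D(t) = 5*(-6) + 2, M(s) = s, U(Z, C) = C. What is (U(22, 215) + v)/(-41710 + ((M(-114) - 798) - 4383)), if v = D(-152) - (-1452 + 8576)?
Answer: 991/6715 ≈ 0.14758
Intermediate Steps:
D(t) = -28 (D(t) = -30 + 2 = -28)
v = -7152 (v = -28 - (-1452 + 8576) = -28 - 1*7124 = -28 - 7124 = -7152)
(U(22, 215) + v)/(-41710 + ((M(-114) - 798) - 4383)) = (215 - 7152)/(-41710 + ((-114 - 798) - 4383)) = -6937/(-41710 + (-912 - 4383)) = -6937/(-41710 - 5295) = -6937/(-47005) = -6937*(-1/47005) = 991/6715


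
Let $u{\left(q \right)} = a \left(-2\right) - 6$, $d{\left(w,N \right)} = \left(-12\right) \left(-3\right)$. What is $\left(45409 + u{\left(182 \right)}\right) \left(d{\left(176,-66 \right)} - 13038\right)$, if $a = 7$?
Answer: $-590147778$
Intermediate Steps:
$d{\left(w,N \right)} = 36$
$u{\left(q \right)} = -20$ ($u{\left(q \right)} = 7 \left(-2\right) - 6 = -14 - 6 = -20$)
$\left(45409 + u{\left(182 \right)}\right) \left(d{\left(176,-66 \right)} - 13038\right) = \left(45409 - 20\right) \left(36 - 13038\right) = 45389 \left(-13002\right) = -590147778$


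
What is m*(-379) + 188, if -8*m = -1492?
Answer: -140991/2 ≈ -70496.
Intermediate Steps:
m = 373/2 (m = -⅛*(-1492) = 373/2 ≈ 186.50)
m*(-379) + 188 = (373/2)*(-379) + 188 = -141367/2 + 188 = -140991/2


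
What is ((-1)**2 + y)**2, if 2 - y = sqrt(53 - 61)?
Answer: 1 - 12*I*sqrt(2) ≈ 1.0 - 16.971*I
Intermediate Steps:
y = 2 - 2*I*sqrt(2) (y = 2 - sqrt(53 - 61) = 2 - sqrt(-8) = 2 - 2*I*sqrt(2) ≈ 2.0 - 2.8284*I)
((-1)**2 + y)**2 = ((-1)**2 + (2 - 2*I*sqrt(2)))**2 = (1 + (2 - 2*I*sqrt(2)))**2 = (3 - 2*I*sqrt(2))**2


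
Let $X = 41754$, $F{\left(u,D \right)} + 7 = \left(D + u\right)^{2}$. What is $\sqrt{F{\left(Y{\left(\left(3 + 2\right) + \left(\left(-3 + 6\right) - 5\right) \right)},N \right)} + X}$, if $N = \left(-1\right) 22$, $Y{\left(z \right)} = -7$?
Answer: $78 \sqrt{7} \approx 206.37$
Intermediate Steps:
$N = -22$
$F{\left(u,D \right)} = -7 + \left(D + u\right)^{2}$
$\sqrt{F{\left(Y{\left(\left(3 + 2\right) + \left(\left(-3 + 6\right) - 5\right) \right)},N \right)} + X} = \sqrt{\left(-7 + \left(-22 - 7\right)^{2}\right) + 41754} = \sqrt{\left(-7 + \left(-29\right)^{2}\right) + 41754} = \sqrt{\left(-7 + 841\right) + 41754} = \sqrt{834 + 41754} = \sqrt{42588} = 78 \sqrt{7}$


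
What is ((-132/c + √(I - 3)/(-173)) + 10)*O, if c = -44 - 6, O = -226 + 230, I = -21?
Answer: 1264/25 - 8*I*√6/173 ≈ 50.56 - 0.11327*I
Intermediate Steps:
O = 4
c = -50
((-132/c + √(I - 3)/(-173)) + 10)*O = ((-132/(-50) + √(-21 - 3)/(-173)) + 10)*4 = ((-132*(-1/50) + √(-24)*(-1/173)) + 10)*4 = ((66/25 + (2*I*√6)*(-1/173)) + 10)*4 = ((66/25 - 2*I*√6/173) + 10)*4 = (316/25 - 2*I*√6/173)*4 = 1264/25 - 8*I*√6/173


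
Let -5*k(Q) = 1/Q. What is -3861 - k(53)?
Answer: -1023164/265 ≈ -3861.0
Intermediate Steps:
k(Q) = -1/(5*Q)
-3861 - k(53) = -3861 - (-1)/(5*53) = -3861 - 1*(-1/265) = -3861 + 1/265 = -1023164/265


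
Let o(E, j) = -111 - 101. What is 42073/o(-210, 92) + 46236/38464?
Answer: -100530865/509648 ≈ -197.26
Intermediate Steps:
o(E, j) = -212
42073/o(-210, 92) + 46236/38464 = 42073/(-212) + 46236/38464 = 42073*(-1/212) + 46236*(1/38464) = -42073/212 + 11559/9616 = -100530865/509648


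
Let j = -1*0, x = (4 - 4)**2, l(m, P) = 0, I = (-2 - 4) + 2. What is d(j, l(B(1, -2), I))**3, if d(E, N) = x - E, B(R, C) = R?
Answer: 0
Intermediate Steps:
I = -4 (I = -6 + 2 = -4)
x = 0 (x = 0**2 = 0)
j = 0
d(E, N) = -E (d(E, N) = 0 - E = -E)
d(j, l(B(1, -2), I))**3 = (-1*0)**3 = 0**3 = 0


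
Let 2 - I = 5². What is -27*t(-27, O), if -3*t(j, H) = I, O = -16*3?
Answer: -207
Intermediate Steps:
O = -48
I = -23 (I = 2 - 1*5² = 2 - 1*25 = 2 - 25 = -23)
t(j, H) = 23/3 (t(j, H) = -⅓*(-23) = 23/3)
-27*t(-27, O) = -27*23/3 = -207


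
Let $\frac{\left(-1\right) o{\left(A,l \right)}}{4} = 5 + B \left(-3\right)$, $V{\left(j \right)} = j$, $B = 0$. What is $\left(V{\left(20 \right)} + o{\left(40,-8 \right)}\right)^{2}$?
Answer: $0$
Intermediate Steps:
$o{\left(A,l \right)} = -20$ ($o{\left(A,l \right)} = - 4 \left(5 + 0 \left(-3\right)\right) = - 4 \left(5 + 0\right) = \left(-4\right) 5 = -20$)
$\left(V{\left(20 \right)} + o{\left(40,-8 \right)}\right)^{2} = \left(20 - 20\right)^{2} = 0^{2} = 0$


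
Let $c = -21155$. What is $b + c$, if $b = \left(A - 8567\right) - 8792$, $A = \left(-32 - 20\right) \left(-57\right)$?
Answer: $-35550$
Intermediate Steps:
$A = 2964$ ($A = \left(-52\right) \left(-57\right) = 2964$)
$b = -14395$ ($b = \left(2964 - 8567\right) - 8792 = -5603 - 8792 = -14395$)
$b + c = -14395 - 21155 = -35550$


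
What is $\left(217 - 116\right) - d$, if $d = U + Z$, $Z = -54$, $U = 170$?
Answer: $-15$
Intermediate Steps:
$d = 116$ ($d = 170 - 54 = 116$)
$\left(217 - 116\right) - d = \left(217 - 116\right) - 116 = 101 - 116 = -15$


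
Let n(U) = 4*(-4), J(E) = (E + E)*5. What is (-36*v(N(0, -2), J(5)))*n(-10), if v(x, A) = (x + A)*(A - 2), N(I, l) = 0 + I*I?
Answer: 1382400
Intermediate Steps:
N(I, l) = I² (N(I, l) = 0 + I² = I²)
J(E) = 10*E (J(E) = (2*E)*5 = 10*E)
n(U) = -16
v(x, A) = (-2 + A)*(A + x) (v(x, A) = (A + x)*(-2 + A) = (-2 + A)*(A + x))
(-36*v(N(0, -2), J(5)))*n(-10) = -36*((10*5)² - 20*5 - 2*0² + (10*5)*0²)*(-16) = -36*(50² - 2*50 - 2*0 + 50*0)*(-16) = -36*(2500 - 100 + 0 + 0)*(-16) = -36*2400*(-16) = -86400*(-16) = 1382400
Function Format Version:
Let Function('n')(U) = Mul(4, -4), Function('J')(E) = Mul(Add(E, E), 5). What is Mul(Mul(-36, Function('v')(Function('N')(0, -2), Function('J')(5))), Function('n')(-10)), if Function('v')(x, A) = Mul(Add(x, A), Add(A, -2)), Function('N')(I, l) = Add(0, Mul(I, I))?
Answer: 1382400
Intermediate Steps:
Function('N')(I, l) = Pow(I, 2) (Function('N')(I, l) = Add(0, Pow(I, 2)) = Pow(I, 2))
Function('J')(E) = Mul(10, E) (Function('J')(E) = Mul(Mul(2, E), 5) = Mul(10, E))
Function('n')(U) = -16
Function('v')(x, A) = Mul(Add(-2, A), Add(A, x)) (Function('v')(x, A) = Mul(Add(A, x), Add(-2, A)) = Mul(Add(-2, A), Add(A, x)))
Mul(Mul(-36, Function('v')(Function('N')(0, -2), Function('J')(5))), Function('n')(-10)) = Mul(Mul(-36, Add(Pow(Mul(10, 5), 2), Mul(-2, Mul(10, 5)), Mul(-2, Pow(0, 2)), Mul(Mul(10, 5), Pow(0, 2)))), -16) = Mul(Mul(-36, Add(Pow(50, 2), Mul(-2, 50), Mul(-2, 0), Mul(50, 0))), -16) = Mul(Mul(-36, Add(2500, -100, 0, 0)), -16) = Mul(Mul(-36, 2400), -16) = Mul(-86400, -16) = 1382400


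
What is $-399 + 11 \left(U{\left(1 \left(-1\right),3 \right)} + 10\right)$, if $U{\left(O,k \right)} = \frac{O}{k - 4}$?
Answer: $-278$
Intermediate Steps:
$U{\left(O,k \right)} = \frac{O}{-4 + k}$
$-399 + 11 \left(U{\left(1 \left(-1\right),3 \right)} + 10\right) = -399 + 11 \left(\frac{1 \left(-1\right)}{-4 + 3} + 10\right) = -399 + 11 \left(- \frac{1}{-1} + 10\right) = -399 + 11 \left(\left(-1\right) \left(-1\right) + 10\right) = -399 + 11 \left(1 + 10\right) = -399 + 11 \cdot 11 = -399 + 121 = -278$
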